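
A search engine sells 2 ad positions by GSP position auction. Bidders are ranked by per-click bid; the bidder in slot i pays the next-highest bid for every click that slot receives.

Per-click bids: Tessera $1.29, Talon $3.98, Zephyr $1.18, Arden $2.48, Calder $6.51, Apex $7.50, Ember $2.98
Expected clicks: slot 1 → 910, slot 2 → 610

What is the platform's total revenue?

Total revenue: $8351.90

Per-click bids in order: $7.50 (Apex) > $6.51 (Calder) > $3.98 (Talon) > …
Slot 1: Apex pays $6.51 × 910 = $5924.10
Slot 2: Calder pays $3.98 × 610 = $2427.80
Total = $8351.90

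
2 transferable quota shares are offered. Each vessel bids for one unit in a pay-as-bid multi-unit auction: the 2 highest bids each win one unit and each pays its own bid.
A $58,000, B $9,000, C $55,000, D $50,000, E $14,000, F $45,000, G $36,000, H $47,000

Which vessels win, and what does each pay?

Ordering the bids: 58,000 (A), 55,000 (C), 50,000 (D), 47,000 (H), …
Winners (2 units): A, C.
Each winner pays its own bid: A $58,000, C $55,000.

A $58,000, C $55,000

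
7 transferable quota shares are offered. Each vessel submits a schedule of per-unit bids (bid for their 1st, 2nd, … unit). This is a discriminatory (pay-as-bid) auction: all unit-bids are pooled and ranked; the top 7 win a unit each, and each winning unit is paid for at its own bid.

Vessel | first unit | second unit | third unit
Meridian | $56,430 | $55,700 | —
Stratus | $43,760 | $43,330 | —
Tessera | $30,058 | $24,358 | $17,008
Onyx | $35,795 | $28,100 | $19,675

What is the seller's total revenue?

All unit-bids, highest first — top 7: 56,430 (Meridian-1), 55,700 (Meridian-2), 43,760 (Stratus-1), 43,330 (Stratus-2), 35,795 (Onyx-1), 30,058 (Tessera-1), 28,100 (Onyx-2)
Next rejected bid: $24,358 (not a price — pay-as-bid).
Each winning unit pays its own bid.
Revenue = 56,430 + 55,700 + 43,760 + 43,330 + 35,795 + 30,058 + 28,100 = $293,173.

Total revenue: $293,173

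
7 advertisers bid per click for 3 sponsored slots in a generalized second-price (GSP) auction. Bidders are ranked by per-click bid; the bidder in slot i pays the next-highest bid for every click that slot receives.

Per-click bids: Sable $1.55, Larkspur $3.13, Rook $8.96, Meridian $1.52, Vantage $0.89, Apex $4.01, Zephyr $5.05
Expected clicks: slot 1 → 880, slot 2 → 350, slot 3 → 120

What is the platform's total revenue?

Total revenue: $6223.10

Per-click bids in order: $8.96 (Rook) > $5.05 (Zephyr) > $4.01 (Apex) > $3.13 (Larkspur) > …
Slot 1: Rook pays $5.05 × 880 = $4444.00
Slot 2: Zephyr pays $4.01 × 350 = $1403.50
Slot 3: Apex pays $3.13 × 120 = $375.60
Total = $6223.10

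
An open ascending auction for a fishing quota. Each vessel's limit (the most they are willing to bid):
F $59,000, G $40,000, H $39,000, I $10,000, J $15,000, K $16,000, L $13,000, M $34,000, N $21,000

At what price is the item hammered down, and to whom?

Sorting limits: 59,000 (F) > 40,000 (G) > 39,000 (H) > 34,000 (M) > 21,000 (N) > 16,000 (K) > …
G is the last rival to drop out, at $40,000; F remains and wins at that price.

F wins at $40,000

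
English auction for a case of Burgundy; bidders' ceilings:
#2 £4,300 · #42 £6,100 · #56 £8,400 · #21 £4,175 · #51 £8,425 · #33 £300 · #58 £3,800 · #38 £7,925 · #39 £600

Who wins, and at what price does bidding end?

#51 wins at £8,400

Rule: the price rises until one bidder remains; the winner pays the price at which the last rival dropped out.
Limits ranked: 8,425 (#51) > 8,400 (#56) > 7,925 (#38) > 6,100 (#42) > 4,300 (#2) > 4,175 (#21) > …
Bidding ends when #56 exits at £8,400; #51 takes it.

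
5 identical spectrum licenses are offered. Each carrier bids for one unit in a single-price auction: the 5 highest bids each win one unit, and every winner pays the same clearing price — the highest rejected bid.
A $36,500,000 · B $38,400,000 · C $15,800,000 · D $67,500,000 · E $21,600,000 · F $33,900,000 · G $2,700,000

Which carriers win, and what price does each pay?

Sorting: 67,500,000 (D), 38,400,000 (B), 36,500,000 (A), 33,900,000 (F), 21,600,000 (E), 15,800,000 (C), 2,700,000 (G)
Top 5: D, B, A, F, E.
Highest unsuccessful bid: $15,800,000 → clearing price.

D, B, A, F, E; each pays $15,800,000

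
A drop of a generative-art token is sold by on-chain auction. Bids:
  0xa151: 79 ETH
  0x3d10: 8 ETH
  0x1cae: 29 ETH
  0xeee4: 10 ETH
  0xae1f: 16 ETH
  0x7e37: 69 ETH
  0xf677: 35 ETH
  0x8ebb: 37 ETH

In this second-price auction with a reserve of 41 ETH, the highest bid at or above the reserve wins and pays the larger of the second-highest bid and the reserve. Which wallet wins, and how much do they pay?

0xa151 pays 69 ETH

Second-price auction with a reserve of 41 ETH: the highest bid at or above the reserve wins and pays the larger of the second-highest bid and the reserve.
Sorting bids: 79 (0xa151) > 69 (0x7e37) > 37 (0x8ebb) > 35 (0xf677) > 29 (0x1cae) > 16 (0xae1f) > …
0xa151 has the top bid at or above the reserve (79 ETH).
max(second-highest 69 ETH, reserve 41 ETH) = 69 ETH; the reserve does not bind.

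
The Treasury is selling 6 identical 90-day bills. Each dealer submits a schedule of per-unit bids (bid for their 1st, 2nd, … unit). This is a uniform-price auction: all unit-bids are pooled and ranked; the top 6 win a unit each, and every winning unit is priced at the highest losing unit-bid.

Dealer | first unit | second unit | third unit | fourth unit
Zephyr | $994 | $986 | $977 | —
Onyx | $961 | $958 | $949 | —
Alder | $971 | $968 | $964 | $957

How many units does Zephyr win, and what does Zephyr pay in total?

Merging the schedules and taking the best 6: 994 (Zephyr-1), 986 (Zephyr-2), 977 (Zephyr-3), 971 (Alder-1), 968 (Alder-2), 964 (Alder-3)
Highest rejected unit-bid = $961.
Zephyr wins 3 unit(s) at $961 each.

Zephyr: 3 units, pays $2,883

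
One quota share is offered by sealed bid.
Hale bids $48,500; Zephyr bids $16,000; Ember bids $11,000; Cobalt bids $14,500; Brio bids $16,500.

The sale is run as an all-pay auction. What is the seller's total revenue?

Sorting bids: 48,500 (Hale) > 16,500 (Brio) > 16,000 (Zephyr) > 14,500 (Cobalt) > 11,000 (Ember)
Hale wins with the top bid; all bids are sunk regardless.
Every bidder forfeits their bid regardless of winning.
Revenue = 48,500 + 16,000 + 11,000 + 14,500 + 16,500 = $106,500.

Total revenue: $106,500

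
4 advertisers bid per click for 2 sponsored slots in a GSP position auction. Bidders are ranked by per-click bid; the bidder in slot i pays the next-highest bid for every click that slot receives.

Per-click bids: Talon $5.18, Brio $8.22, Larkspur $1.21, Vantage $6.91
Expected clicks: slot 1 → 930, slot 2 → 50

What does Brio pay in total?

Sorting advertisers: $8.22 (Brio) > $6.91 (Vantage) > $5.18 (Talon) > …
Brio holds slot 1 → pays next bid $6.91 × 930 clicks = $6426.30.

Brio pays $6426.30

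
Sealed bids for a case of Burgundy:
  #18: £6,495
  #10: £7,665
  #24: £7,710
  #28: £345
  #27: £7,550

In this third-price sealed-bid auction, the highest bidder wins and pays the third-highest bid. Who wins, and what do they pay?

Bids ranked: 7,710 (#24) > 7,665 (#10) > 7,550 (#27) > 6,495 (#18) > 345 (#28)
#24 is highest; pays the third-highest bid, £7,550.

#24 pays £7,550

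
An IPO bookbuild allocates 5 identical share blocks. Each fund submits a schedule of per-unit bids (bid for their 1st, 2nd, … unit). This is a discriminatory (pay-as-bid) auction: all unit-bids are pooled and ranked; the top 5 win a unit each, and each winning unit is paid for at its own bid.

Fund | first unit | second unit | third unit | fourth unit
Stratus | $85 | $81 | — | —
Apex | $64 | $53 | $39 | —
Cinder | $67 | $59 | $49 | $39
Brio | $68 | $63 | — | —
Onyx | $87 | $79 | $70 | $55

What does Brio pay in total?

All unit-bids, highest first — top 5: 87 (Onyx-1), 85 (Stratus-1), 81 (Stratus-2), 79 (Onyx-2), 70 (Onyx-3)
Next rejected bid: $68 (not a price — pay-as-bid).
Brio wins no units.

Brio pays $0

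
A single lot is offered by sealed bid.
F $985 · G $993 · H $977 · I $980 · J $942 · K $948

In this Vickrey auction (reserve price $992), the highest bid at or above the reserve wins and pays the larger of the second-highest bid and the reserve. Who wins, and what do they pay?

Rule: the highest bid at or above the reserve wins and pays the larger of the second-highest bid and the reserve.
Sorting bids: 993 (G) > 985 (F) > 980 (I) > 977 (H) > 948 (K) > 942 (J)
Highest eligible bid: G at $993.
max(second-highest $985, reserve $992) = $992.

G pays $992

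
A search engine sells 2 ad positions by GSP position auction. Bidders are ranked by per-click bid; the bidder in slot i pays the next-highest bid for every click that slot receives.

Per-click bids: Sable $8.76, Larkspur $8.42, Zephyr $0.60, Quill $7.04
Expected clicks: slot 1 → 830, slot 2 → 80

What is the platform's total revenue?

Per-click bids in order: $8.76 (Sable) > $8.42 (Larkspur) > $7.04 (Quill) > …
Slot 1: Sable pays $8.42 × 830 = $6988.60
Slot 2: Larkspur pays $7.04 × 80 = $563.20
Total = $7551.80

Total revenue: $7551.80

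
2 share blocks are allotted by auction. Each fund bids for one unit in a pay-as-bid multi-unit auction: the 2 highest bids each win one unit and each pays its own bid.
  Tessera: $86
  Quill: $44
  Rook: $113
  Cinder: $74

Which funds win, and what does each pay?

Bids ranked high→low: 113 (Rook), 86 (Tessera), 74 (Cinder), 44 (Quill)
Winners (2 units): Rook, Tessera.
Each winner pays its own bid: Rook $113, Tessera $86.

Rook $113, Tessera $86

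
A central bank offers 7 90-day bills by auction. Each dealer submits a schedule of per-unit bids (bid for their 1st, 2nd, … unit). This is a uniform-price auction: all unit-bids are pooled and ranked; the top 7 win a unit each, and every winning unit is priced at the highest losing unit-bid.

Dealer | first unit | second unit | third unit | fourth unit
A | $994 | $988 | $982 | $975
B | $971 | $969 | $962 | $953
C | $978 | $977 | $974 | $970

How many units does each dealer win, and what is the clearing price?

A 4, C 3; clearing price $971

All unit-bids, highest first — top 7: 994 (A-1), 988 (A-2), 982 (A-3), 978 (C-1), 977 (C-2), 975 (A-4), 974 (C-3)
The (k+1)-th unit-bid is $971.
Allocation: A 4, C 3.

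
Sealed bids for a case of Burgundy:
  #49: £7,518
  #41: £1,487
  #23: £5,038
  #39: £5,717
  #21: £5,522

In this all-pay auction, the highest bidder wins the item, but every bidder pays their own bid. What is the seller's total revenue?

All-pay auction: the highest bidder wins the item, but every bidder pays their own bid.
Bids ranked: 7,518 (#49) > 5,717 (#39) > 5,522 (#21) > 5,038 (#23) > 1,487 (#41)
Every bidder forfeits their bid regardless of winning.
Revenue = 7,518 + 1,487 + 5,038 + 5,717 + 5,522 = £25,282.

Total revenue: £25,282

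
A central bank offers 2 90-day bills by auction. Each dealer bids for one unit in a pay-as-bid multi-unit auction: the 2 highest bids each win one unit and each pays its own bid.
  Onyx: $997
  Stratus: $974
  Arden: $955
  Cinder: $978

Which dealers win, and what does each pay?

Onyx $997, Cinder $978

Bids ranked high→low: 997 (Onyx), 978 (Cinder), 974 (Stratus), 955 (Arden)
Top 2: Onyx, Cinder.
Each winner pays its own bid: Onyx $997, Cinder $978.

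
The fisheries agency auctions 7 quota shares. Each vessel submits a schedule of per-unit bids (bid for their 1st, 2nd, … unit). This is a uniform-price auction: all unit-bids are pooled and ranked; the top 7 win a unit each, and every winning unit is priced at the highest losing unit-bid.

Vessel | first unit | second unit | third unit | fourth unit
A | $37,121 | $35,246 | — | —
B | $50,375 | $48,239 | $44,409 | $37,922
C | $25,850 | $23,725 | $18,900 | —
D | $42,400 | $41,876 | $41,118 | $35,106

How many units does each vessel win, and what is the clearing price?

B 4, D 3; clearing price $37,121

Pooled unit-bids ranked (top 7): 50,375 (B-1), 48,239 (B-2), 44,409 (B-3), 42,400 (D-1), 41,876 (D-2), 41,118 (D-3), 37,922 (B-4)
First bid not allocated: $37,121.
Allocation: B 4, D 3.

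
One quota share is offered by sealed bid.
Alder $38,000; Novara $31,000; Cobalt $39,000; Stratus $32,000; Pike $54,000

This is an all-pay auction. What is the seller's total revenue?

Bids in order: 54,000 (Pike) > 39,000 (Cobalt) > 38,000 (Alder) > 32,000 (Stratus) > 31,000 (Novara)
Pike wins with the top bid; all bids are sunk regardless.
Every bidder forfeits their bid regardless of winning.
Revenue = 38,000 + 31,000 + 39,000 + 32,000 + 54,000 = $194,000.

Total revenue: $194,000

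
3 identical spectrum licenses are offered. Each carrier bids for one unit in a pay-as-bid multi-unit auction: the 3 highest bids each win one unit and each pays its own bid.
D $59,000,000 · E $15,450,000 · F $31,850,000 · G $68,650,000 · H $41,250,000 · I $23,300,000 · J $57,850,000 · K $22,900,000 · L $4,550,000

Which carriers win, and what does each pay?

Sorting: 68,650,000 (G), 59,000,000 (D), 57,850,000 (J), 41,250,000 (H), 31,850,000 (F), …
Winners (3 units): G, D, J.
Each winner pays its own bid: G $68,650,000, D $59,000,000, J $57,850,000.

G $68,650,000, D $59,000,000, J $57,850,000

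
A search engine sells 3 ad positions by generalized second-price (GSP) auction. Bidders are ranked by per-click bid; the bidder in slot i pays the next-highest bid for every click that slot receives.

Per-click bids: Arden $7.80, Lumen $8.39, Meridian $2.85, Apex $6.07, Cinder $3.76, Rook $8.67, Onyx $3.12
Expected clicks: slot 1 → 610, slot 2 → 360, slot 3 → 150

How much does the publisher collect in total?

Total revenue: $8836.40

Ranked by bid: $8.67 (Rook) > $8.39 (Lumen) > $7.80 (Arden) > $6.07 (Apex) > …
Slot 1: Rook pays $8.39 × 610 = $5117.90
Slot 2: Lumen pays $7.80 × 360 = $2808.00
Slot 3: Arden pays $6.07 × 150 = $910.50
Total = $8836.40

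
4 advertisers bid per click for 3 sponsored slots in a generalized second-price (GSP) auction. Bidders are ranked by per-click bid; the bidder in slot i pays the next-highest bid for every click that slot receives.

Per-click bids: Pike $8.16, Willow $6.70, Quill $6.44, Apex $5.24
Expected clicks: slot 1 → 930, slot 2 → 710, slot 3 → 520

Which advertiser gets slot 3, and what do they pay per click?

Quill; $5.24 per click

Per-click bids in order: $8.16 (Pike) > $6.70 (Willow) > $6.44 (Quill) > $5.24 (Apex)
Slot 3 goes to the third-ranked bidder, Quill, who pays the next bid down: $5.24/click.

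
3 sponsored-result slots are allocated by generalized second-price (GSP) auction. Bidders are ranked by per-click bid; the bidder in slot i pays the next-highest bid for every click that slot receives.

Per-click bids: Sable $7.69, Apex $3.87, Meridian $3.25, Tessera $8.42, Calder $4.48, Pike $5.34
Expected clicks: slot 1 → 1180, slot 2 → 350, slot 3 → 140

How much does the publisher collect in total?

Ranked by bid: $8.42 (Tessera) > $7.69 (Sable) > $5.34 (Pike) > $4.48 (Calder) > …
Slot 1: Tessera pays $7.69 × 1180 = $9074.20
Slot 2: Sable pays $5.34 × 350 = $1869.00
Slot 3: Pike pays $4.48 × 140 = $627.20
Total = $11570.40

Total revenue: $11570.40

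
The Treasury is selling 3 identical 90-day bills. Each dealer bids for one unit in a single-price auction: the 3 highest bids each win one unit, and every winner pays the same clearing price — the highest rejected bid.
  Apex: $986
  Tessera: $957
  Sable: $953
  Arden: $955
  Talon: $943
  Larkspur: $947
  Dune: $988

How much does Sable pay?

Bids ranked high→low: 988 (Dune), 986 (Apex), 957 (Tessera), 955 (Arden), 953 (Sable), …
Top 3: Dune, Apex, Tessera.
Clearing price = highest rejected bid = $955.
Sable does not win → pays $0.

Sable pays $0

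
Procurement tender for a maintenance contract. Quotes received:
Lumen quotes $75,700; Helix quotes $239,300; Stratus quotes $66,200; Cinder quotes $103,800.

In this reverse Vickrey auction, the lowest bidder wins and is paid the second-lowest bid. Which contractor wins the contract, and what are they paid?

Stratus is paid $75,700

Reverse Vickrey auction: the lowest bidder wins and is paid the second-lowest bid.
Bids in order: 66,200 (Stratus) < 75,700 (Lumen) < 103,800 (Cinder) < 239,300 (Helix)
Second-price: Stratus is paid Lumen's bid of $75,700.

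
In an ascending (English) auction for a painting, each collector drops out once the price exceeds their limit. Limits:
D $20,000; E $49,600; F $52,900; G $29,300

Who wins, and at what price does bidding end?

Sorting limits: 52,900 (F) > 49,600 (E) > 29,300 (G) > 20,000 (D)
E is the last rival to drop out, at $49,600; F remains and wins at that price.

F wins at $49,600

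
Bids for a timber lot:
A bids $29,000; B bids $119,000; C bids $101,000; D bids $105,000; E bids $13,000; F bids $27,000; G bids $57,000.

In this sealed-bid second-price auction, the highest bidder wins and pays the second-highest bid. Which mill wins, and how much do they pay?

Rule: the highest bidder wins and pays the second-highest bid.
Bids ranked: 119,000 (B) > 105,000 (D) > 101,000 (C) > 57,000 (G) > 29,000 (A) > 27,000 (F) > …
B wins with the highest bid; price is set by the runner-up at $105,000.

B pays $105,000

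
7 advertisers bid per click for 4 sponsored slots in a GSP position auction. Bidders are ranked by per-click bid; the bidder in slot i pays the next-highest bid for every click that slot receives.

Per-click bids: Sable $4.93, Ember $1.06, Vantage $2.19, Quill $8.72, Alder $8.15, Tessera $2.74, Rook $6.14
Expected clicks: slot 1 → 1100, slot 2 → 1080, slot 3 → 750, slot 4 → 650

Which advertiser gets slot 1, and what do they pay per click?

Quill; $8.15 per click

Sorting advertisers: $8.72 (Quill) > $8.15 (Alder) > $6.14 (Rook) > $4.93 (Sable) > $2.74 (Tessera) > …
Slot 1 goes to the first-ranked bidder, Quill, who pays the next bid down: $8.15/click.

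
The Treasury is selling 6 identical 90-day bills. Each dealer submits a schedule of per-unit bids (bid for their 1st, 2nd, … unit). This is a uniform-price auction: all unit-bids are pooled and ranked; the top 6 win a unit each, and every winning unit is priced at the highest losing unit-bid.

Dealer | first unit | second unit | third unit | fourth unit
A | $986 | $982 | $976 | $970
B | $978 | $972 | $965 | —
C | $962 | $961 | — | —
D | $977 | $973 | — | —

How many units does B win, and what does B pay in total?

B: 1 unit, pays $972

Merging the schedules and taking the best 6: 986 (A-1), 982 (A-2), 978 (B-1), 977 (D-1), 976 (A-3), 973 (D-2)
The (k+1)-th unit-bid is $972.
B wins 1 unit(s) at $972 each.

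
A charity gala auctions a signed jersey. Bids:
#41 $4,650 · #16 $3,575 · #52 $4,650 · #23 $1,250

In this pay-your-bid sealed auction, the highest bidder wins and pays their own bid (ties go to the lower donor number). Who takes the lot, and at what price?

Sorting bids: 4,650 (#41) > 4,650 (#52) > 3,575 (#16) > 1,250 (#23)
#41 and #52 tie at $4,650; tie-break gives it to #41.
#41 has the highest bid and pays exactly that: $4,650.

#41 pays $4,650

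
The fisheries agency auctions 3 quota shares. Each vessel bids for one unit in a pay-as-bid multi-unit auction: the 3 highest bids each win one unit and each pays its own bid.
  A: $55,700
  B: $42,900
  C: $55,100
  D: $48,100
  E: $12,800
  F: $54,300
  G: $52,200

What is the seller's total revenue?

Total revenue: $165,100

Ordering the bids: 55,700 (A), 55,100 (C), 54,300 (F), 52,200 (G), 48,100 (D), …
The 3 highest are A, C, F.
Total revenue = 55,700 + 55,100 + 54,300 = $165,100.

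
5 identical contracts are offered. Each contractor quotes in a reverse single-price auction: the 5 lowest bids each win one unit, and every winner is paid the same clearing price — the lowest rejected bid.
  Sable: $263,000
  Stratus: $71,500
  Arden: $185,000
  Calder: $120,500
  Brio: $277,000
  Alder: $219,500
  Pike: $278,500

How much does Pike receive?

Bids ranked low→high: 71,500 (Stratus), 120,500 (Calder), 185,000 (Arden), 219,500 (Alder), 263,000 (Sable), 277,000 (Brio), 278,500 (Pike)
Winners (5 units): Stratus, Calder, Arden, Alder, Sable.
First losing bid is Brio's $277,000, which sets the uniform price.
Pike does not win → is paid $0.

Pike is paid $0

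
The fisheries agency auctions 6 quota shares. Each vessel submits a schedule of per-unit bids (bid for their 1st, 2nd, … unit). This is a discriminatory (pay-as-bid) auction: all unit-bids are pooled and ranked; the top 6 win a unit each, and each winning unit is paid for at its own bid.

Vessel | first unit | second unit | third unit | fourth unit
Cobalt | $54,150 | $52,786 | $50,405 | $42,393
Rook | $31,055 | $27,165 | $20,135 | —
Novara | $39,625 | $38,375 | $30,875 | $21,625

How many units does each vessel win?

Merging the schedules and taking the best 6: 54,150 (Cobalt-1), 52,786 (Cobalt-2), 50,405 (Cobalt-3), 42,393 (Cobalt-4), 39,625 (Novara-1), 38,375 (Novara-2)
Next rejected bid: $31,055 (not a price — pay-as-bid).
Allocation: Cobalt 4, Novara 2.

Cobalt 4, Novara 2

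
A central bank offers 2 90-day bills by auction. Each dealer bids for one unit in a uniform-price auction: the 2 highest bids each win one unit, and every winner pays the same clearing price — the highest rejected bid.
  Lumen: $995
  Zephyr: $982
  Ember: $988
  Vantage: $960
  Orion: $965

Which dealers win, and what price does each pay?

Lumen, Ember; each pays $982

Ordering the bids: 995 (Lumen), 988 (Ember), 982 (Zephyr), 965 (Orion), …
Top 2: Lumen, Ember.
Highest unsuccessful bid: $982 → clearing price.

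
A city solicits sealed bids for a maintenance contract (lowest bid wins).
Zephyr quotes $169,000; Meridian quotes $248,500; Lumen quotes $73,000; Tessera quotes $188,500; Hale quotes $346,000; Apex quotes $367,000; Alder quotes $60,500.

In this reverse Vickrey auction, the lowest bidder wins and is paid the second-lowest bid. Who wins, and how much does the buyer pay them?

Bids ranked: 60,500 (Alder) < 73,000 (Lumen) < 169,000 (Zephyr) < 188,500 (Tessera) < 248,500 (Meridian) < 346,000 (Hale) < …
Alder is lowest; is paid the second-lowest bid, $73,000.

Alder is paid $73,000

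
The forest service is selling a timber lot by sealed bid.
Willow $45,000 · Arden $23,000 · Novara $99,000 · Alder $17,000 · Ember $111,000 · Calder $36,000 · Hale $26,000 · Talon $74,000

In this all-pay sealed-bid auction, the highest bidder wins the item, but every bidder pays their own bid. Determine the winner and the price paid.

Ember pays $111,000

Sorting bids: 111,000 (Ember) > 99,000 (Novara) > 74,000 (Talon) > 45,000 (Willow) > 36,000 (Calder) > 26,000 (Hale) > …
Ember is highest and takes the item; every bidder forfeits their bid.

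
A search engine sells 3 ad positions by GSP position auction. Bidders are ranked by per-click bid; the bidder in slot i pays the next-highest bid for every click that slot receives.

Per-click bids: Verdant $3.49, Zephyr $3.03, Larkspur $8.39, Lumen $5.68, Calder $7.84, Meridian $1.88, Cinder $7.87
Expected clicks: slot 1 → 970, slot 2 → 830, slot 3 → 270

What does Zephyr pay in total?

Per-click bids in order: $8.39 (Larkspur) > $7.87 (Cinder) > $7.84 (Calder) > $5.68 (Lumen) > …
Zephyr ranks below slot 3 → no slot, pays nothing.

Zephyr pays $0.00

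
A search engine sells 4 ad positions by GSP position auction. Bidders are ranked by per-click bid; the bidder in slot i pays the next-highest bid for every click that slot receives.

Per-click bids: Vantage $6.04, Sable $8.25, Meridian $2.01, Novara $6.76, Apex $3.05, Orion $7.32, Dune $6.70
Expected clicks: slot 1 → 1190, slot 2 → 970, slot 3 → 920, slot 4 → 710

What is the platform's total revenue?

Total revenue: $25720.40

Per-click bids in order: $8.25 (Sable) > $7.32 (Orion) > $6.76 (Novara) > $6.70 (Dune) > $6.04 (Vantage) > …
Slot 1: Sable pays $7.32 × 1190 = $8710.80
Slot 2: Orion pays $6.76 × 970 = $6557.20
Slot 3: Novara pays $6.70 × 920 = $6164.00
Slot 4: Dune pays $6.04 × 710 = $4288.40
Total = $25720.40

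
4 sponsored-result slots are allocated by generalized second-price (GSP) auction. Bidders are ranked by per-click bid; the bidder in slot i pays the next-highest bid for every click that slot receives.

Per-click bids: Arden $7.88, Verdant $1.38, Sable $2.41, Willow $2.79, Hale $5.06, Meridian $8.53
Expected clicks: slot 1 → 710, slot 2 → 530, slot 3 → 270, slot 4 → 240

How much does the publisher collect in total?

Total revenue: $9608.30

Ranked by bid: $8.53 (Meridian) > $7.88 (Arden) > $5.06 (Hale) > $2.79 (Willow) > $2.41 (Sable) > …
Slot 1: Meridian pays $7.88 × 710 = $5594.80
Slot 2: Arden pays $5.06 × 530 = $2681.80
Slot 3: Hale pays $2.79 × 270 = $753.30
Slot 4: Willow pays $2.41 × 240 = $578.40
Total = $9608.30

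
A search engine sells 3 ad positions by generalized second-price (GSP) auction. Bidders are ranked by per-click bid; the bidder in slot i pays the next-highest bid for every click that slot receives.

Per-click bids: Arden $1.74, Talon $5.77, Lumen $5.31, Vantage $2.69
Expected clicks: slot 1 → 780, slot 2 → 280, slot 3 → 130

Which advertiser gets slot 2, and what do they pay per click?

Lumen; $2.69 per click

Ranked by bid: $5.77 (Talon) > $5.31 (Lumen) > $2.69 (Vantage) > $1.74 (Arden)
Slot 2 goes to the second-ranked bidder, Lumen, who pays the next bid down: $2.69/click.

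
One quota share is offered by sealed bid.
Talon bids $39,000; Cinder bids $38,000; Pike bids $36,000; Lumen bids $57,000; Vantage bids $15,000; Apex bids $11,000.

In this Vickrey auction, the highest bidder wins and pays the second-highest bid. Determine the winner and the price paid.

Lumen pays $39,000

Bids in order: 57,000 (Lumen) > 39,000 (Talon) > 38,000 (Cinder) > 36,000 (Pike) > 15,000 (Vantage) > 11,000 (Apex)
Lumen wins with the highest bid; price is set by the runner-up at $39,000.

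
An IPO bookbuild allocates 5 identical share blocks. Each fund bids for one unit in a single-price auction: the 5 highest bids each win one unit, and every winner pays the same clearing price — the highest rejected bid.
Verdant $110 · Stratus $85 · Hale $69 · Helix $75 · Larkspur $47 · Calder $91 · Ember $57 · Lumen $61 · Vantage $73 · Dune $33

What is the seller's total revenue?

Total revenue: $345

Ordering the bids: 110 (Verdant), 91 (Calder), 85 (Stratus), 75 (Helix), 73 (Vantage), 69 (Hale), 61 (Lumen), …
Winners (5 units): Verdant, Calder, Stratus, Helix, Vantage.
Clearing price = highest rejected bid = $69.
Total revenue = 5 × $69 = $345.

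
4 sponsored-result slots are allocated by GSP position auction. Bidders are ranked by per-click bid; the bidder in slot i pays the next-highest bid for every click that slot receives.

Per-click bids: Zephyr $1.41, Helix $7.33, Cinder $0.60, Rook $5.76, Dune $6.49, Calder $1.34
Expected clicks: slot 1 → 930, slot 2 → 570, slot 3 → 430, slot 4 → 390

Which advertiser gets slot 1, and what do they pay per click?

Per-click bids in order: $7.33 (Helix) > $6.49 (Dune) > $5.76 (Rook) > $1.41 (Zephyr) > $1.34 (Calder) > …
Slot 1 goes to the first-ranked bidder, Helix, who pays the next bid down: $6.49/click.

Helix; $6.49 per click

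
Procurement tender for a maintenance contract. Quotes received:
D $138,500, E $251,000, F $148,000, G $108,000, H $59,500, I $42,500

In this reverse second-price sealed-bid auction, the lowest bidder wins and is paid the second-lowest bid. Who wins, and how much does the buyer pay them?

Bids in order: 42,500 (I) < 59,500 (H) < 108,000 (G) < 138,500 (D) < 148,000 (F) < 251,000 (E)
I wins with the lowest bid; price is set by the runner-up at $59,500.

I is paid $59,500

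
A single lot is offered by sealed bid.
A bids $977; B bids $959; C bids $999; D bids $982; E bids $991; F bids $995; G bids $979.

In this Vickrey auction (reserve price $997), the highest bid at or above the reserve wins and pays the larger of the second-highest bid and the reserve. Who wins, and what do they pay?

C pays $997

Bids in order: 999 (C) > 995 (F) > 991 (E) > 982 (D) > 979 (G) > 977 (A) > …
C has the top bid at or above the reserve ($999).
max(second-highest $995, reserve $997) = $997.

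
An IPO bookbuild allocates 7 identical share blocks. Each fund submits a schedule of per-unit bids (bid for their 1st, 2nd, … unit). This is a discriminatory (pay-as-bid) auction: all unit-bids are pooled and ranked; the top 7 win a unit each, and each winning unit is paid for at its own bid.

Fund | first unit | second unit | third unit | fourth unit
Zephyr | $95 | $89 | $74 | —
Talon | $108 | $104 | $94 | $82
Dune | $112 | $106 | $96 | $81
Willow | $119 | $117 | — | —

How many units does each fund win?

Dune 3, Talon 2, Willow 2

Pooled unit-bids ranked (top 7): 119 (Willow-1), 117 (Willow-2), 112 (Dune-1), 108 (Talon-1), 106 (Dune-2), 104 (Talon-2), 96 (Dune-3)
Next rejected bid: $95 (not a price — pay-as-bid).
Allocation: Dune 3, Talon 2, Willow 2.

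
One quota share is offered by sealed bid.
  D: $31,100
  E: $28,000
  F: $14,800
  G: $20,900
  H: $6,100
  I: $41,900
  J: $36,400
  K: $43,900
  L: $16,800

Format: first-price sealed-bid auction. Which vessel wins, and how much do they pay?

K pays $43,900

Bids in order: 43,900 (K) > 41,900 (I) > 36,400 (J) > 31,100 (D) > 28,000 (E) > 20,900 (G) > …
K is highest → pays own bid, $43,900.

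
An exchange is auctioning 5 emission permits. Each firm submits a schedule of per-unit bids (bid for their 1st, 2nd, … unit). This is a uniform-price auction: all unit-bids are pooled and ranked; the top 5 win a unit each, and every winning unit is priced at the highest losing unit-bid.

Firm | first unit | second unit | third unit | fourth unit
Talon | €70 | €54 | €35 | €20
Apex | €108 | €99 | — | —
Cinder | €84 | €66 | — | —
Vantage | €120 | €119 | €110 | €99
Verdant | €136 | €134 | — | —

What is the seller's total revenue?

Merging the schedules and taking the best 5: 136 (Verdant-1), 134 (Verdant-2), 120 (Vantage-1), 119 (Vantage-2), 110 (Vantage-3)
First bid not allocated: €108.
Allocation: Vantage 3, Verdant 2. Every unit priced at €108.
Revenue = 5 × 108 = €540.

Total revenue: €540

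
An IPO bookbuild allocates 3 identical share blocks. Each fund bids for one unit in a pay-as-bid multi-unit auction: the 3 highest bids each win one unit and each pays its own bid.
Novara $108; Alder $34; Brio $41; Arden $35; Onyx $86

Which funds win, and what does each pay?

Sorting: 108 (Novara), 86 (Onyx), 41 (Brio), 35 (Arden), 34 (Alder)
Top 3: Novara, Onyx, Brio.
Each winner pays its own bid: Novara $108, Onyx $86, Brio $41.

Novara $108, Onyx $86, Brio $41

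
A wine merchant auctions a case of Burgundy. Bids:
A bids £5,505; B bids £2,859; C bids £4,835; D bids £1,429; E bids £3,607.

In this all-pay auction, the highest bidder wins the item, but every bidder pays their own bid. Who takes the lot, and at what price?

Rule: the highest bidder wins the item, but every bidder pays their own bid.
Sorting bids: 5,505 (A) > 4,835 (C) > 3,607 (E) > 2,859 (B) > 1,429 (D)
A wins with the top bid; all bids are sunk regardless.

A pays £5,505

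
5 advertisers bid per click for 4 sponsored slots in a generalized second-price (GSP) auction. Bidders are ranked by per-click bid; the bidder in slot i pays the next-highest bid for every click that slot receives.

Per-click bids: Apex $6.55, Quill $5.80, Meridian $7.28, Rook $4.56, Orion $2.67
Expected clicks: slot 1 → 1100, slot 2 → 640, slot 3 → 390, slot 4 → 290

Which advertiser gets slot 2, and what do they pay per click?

Ranked by bid: $7.28 (Meridian) > $6.55 (Apex) > $5.80 (Quill) > $4.56 (Rook) > $2.67 (Orion)
Slot 2 goes to the second-ranked bidder, Apex, who pays the next bid down: $5.80/click.

Apex; $5.80 per click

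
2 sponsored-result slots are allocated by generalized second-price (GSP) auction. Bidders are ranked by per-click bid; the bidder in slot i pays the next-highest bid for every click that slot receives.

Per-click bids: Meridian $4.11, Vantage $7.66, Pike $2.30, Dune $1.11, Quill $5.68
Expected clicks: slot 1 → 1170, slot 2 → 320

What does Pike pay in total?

Sorting advertisers: $7.66 (Vantage) > $5.68 (Quill) > $4.11 (Meridian) > …
Pike ranks below slot 2 → no slot, pays nothing.

Pike pays $0.00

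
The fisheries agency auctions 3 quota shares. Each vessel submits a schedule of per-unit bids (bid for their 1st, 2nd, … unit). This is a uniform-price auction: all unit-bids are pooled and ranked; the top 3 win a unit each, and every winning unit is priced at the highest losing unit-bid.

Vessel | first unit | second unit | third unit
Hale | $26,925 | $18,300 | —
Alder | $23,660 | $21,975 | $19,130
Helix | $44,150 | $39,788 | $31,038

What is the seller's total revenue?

Total revenue: $80,775

All unit-bids, highest first — top 3: 44,150 (Helix-1), 39,788 (Helix-2), 31,038 (Helix-3)
Highest rejected unit-bid = $26,925.
Allocation: Helix 3. Every unit priced at $26,925.
Revenue = 3 × 26,925 = $80,775.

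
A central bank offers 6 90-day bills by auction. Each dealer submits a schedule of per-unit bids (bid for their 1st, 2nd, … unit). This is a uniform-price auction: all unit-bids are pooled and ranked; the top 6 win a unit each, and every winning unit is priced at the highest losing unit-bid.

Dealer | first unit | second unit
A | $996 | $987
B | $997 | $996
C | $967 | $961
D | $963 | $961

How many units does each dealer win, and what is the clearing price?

A 2, B 2, C 1, D 1; clearing price $961

Pooled unit-bids ranked (top 6): 997 (B-1), 996 (A-1), 996 (B-2), 987 (A-2), 967 (C-1), 963 (D-1)
First bid not allocated: $961.
Allocation: A 2, B 2, C 1, D 1.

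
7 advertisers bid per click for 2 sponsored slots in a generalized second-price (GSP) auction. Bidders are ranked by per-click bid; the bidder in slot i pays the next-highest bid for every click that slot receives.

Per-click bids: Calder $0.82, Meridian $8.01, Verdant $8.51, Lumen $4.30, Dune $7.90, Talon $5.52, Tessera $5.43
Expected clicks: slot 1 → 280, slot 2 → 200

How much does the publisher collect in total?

Total revenue: $3822.80

Sorting advertisers: $8.51 (Verdant) > $8.01 (Meridian) > $7.90 (Dune) > …
Slot 1: Verdant pays $8.01 × 280 = $2242.80
Slot 2: Meridian pays $7.90 × 200 = $1580.00
Total = $3822.80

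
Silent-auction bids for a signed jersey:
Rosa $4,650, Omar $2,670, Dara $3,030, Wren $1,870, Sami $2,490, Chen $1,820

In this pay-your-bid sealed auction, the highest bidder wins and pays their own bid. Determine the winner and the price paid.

Rosa pays $4,650

Bids ranked: 4,650 (Rosa) > 3,030 (Dara) > 2,670 (Omar) > 2,490 (Sami) > 1,870 (Wren) > 1,820 (Chen)
Rosa is highest → pays own bid, $4,650.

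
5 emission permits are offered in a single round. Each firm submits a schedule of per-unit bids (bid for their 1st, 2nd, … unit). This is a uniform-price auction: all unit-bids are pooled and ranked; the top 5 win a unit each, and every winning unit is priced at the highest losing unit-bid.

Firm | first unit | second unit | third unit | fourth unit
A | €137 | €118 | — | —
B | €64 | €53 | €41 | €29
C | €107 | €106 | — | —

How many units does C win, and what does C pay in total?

C: 2 units, pays €106

All unit-bids, highest first — top 5: 137 (A-1), 118 (A-2), 107 (C-1), 106 (C-2), 64 (B-1)
The (k+1)-th unit-bid is €53.
C wins 2 unit(s) at €53 each.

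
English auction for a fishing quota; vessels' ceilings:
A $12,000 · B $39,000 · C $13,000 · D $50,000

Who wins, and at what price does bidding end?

D wins at $39,000

Open ascending-bid auction: the price rises until one bidder remains; the winner pays the price at which the last rival dropped out.
Limits in order: 50,000 (D) > 39,000 (B) > 13,000 (C) > 12,000 (A)
Bidding ends when B exits at $39,000; D takes it.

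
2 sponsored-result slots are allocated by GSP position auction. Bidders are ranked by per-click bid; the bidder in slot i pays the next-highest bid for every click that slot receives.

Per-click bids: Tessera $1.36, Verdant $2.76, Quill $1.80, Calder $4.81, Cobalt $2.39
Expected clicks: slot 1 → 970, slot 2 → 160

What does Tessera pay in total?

Per-click bids in order: $4.81 (Calder) > $2.76 (Verdant) > $2.39 (Cobalt) > …
Tessera ranks below slot 2 → no slot, pays nothing.

Tessera pays $0.00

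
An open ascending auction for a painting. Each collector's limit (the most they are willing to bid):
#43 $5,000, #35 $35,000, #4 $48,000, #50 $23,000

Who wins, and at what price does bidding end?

Limits in order: 48,000 (#4) > 35,000 (#35) > 23,000 (#50) > 5,000 (#43)
Bidding ends when #35 exits at $35,000; #4 takes it.

#4 wins at $35,000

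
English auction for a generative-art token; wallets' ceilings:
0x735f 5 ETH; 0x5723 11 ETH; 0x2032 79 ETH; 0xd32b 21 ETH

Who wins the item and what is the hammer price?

Limits in order: 79 (0x2032) > 21 (0xd32b) > 11 (0x5723) > 5 (0x735f)
Once the price passes 21 ETH, only 0x2032 is left; the hammer falls at 0xd32b's limit of 21 ETH.

0x2032 wins at 21 ETH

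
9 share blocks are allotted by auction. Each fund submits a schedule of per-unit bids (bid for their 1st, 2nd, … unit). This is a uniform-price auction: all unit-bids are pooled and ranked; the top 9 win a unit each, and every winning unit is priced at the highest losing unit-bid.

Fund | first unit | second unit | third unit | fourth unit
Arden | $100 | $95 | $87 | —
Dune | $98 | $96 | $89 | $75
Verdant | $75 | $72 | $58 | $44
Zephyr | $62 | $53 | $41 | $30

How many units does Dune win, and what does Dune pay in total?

Merging the schedules and taking the best 9: 100 (Arden-1), 98 (Dune-1), 96 (Dune-2), 95 (Arden-2), 89 (Dune-3), 87 (Arden-3), 75 (Dune-4), 75 (Verdant-1), 72 (Verdant-2)
The (k+1)-th unit-bid is $62.
Dune wins 4 unit(s) at $62 each.

Dune: 4 units, pays $248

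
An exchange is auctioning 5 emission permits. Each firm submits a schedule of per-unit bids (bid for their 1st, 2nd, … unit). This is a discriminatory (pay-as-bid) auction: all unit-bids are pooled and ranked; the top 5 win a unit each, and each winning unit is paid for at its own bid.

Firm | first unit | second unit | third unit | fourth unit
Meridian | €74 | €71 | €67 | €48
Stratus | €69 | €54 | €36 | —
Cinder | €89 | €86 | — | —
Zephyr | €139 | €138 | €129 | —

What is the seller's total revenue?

Merging the schedules and taking the best 5: 139 (Zephyr-1), 138 (Zephyr-2), 129 (Zephyr-3), 89 (Cinder-1), 86 (Cinder-2)
Next rejected bid: €74 (not a price — pay-as-bid).
Each winning unit pays its own bid.
Revenue = 139 + 138 + 129 + 89 + 86 = €581.

Total revenue: €581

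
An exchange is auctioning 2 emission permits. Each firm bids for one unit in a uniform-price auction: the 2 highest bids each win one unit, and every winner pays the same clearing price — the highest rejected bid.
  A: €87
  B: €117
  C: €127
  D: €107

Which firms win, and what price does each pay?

Bids ranked high→low: 127 (C), 117 (B), 107 (D), 87 (A)
The 2 highest are C, B.
First losing bid is D's €107, which sets the uniform price.

C, B; each pays €107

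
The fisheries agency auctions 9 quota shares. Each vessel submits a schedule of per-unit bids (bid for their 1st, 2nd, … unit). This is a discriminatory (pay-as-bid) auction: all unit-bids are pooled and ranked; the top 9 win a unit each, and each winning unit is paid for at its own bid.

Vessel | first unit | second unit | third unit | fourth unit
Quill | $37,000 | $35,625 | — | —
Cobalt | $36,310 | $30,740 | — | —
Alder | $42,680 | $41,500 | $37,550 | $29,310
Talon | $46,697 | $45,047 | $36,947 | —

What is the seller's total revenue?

Merging the schedules and taking the best 9: 46,697 (Talon-1), 45,047 (Talon-2), 42,680 (Alder-1), 41,500 (Alder-2), 37,550 (Alder-3), 37,000 (Quill-1), 36,947 (Talon-3), 36,310 (Cobalt-1), 35,625 (Quill-2)
Next rejected bid: $30,740 (not a price — pay-as-bid).
Each winning unit pays its own bid.
Revenue = 46,697 + 45,047 + 42,680 + 41,500 + 37,550 + 37,000 + 36,947 + 36,310 + 35,625 = $359,356.

Total revenue: $359,356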